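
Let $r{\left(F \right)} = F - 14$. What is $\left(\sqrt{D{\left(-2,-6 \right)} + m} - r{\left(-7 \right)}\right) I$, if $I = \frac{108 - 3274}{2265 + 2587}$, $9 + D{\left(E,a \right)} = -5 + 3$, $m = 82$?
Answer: $- \frac{33243}{2426} - \frac{1583 \sqrt{71}}{2426} \approx -19.201$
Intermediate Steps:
$D{\left(E,a \right)} = -11$ ($D{\left(E,a \right)} = -9 + \left(-5 + 3\right) = -9 - 2 = -11$)
$r{\left(F \right)} = -14 + F$
$I = - \frac{1583}{2426}$ ($I = - \frac{3166}{4852} = \left(-3166\right) \frac{1}{4852} = - \frac{1583}{2426} \approx -0.65251$)
$\left(\sqrt{D{\left(-2,-6 \right)} + m} - r{\left(-7 \right)}\right) I = \left(\sqrt{-11 + 82} - \left(-14 - 7\right)\right) \left(- \frac{1583}{2426}\right) = \left(\sqrt{71} - -21\right) \left(- \frac{1583}{2426}\right) = \left(\sqrt{71} + 21\right) \left(- \frac{1583}{2426}\right) = \left(21 + \sqrt{71}\right) \left(- \frac{1583}{2426}\right) = - \frac{33243}{2426} - \frac{1583 \sqrt{71}}{2426}$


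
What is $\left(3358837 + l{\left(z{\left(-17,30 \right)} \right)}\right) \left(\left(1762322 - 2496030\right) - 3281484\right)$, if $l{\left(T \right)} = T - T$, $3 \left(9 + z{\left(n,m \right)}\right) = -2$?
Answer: $-13486375451704$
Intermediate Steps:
$z{\left(n,m \right)} = - \frac{29}{3}$ ($z{\left(n,m \right)} = -9 + \frac{1}{3} \left(-2\right) = -9 - \frac{2}{3} = - \frac{29}{3}$)
$l{\left(T \right)} = 0$
$\left(3358837 + l{\left(z{\left(-17,30 \right)} \right)}\right) \left(\left(1762322 - 2496030\right) - 3281484\right) = \left(3358837 + 0\right) \left(\left(1762322 - 2496030\right) - 3281484\right) = 3358837 \left(-733708 - 3281484\right) = 3358837 \left(-4015192\right) = -13486375451704$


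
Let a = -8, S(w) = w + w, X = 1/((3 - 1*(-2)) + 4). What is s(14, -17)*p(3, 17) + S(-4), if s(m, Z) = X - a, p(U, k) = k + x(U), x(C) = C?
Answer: 1388/9 ≈ 154.22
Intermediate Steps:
X = ⅑ (X = 1/((3 + 2) + 4) = 1/(5 + 4) = 1/9 = ⅑ ≈ 0.11111)
p(U, k) = U + k (p(U, k) = k + U = U + k)
S(w) = 2*w
s(m, Z) = 73/9 (s(m, Z) = ⅑ - 1*(-8) = ⅑ + 8 = 73/9)
s(14, -17)*p(3, 17) + S(-4) = 73*(3 + 17)/9 + 2*(-4) = (73/9)*20 - 8 = 1460/9 - 8 = 1388/9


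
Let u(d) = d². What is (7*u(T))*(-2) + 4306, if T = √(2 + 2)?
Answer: 4250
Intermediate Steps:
T = 2 (T = √4 = 2)
(7*u(T))*(-2) + 4306 = (7*2²)*(-2) + 4306 = (7*4)*(-2) + 4306 = 28*(-2) + 4306 = -56 + 4306 = 4250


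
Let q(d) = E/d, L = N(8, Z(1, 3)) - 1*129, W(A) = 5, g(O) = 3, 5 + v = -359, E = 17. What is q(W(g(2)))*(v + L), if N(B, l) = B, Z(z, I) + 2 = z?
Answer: -1649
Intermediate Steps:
v = -364 (v = -5 - 359 = -364)
Z(z, I) = -2 + z
L = -121 (L = 8 - 1*129 = 8 - 129 = -121)
q(d) = 17/d
q(W(g(2)))*(v + L) = (17/5)*(-364 - 121) = (17*(⅕))*(-485) = (17/5)*(-485) = -1649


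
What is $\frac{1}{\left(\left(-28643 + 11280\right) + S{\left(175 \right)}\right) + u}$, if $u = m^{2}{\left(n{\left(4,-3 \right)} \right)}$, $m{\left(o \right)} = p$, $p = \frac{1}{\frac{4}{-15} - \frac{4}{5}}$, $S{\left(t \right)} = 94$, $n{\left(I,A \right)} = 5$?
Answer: $- \frac{256}{4420639} \approx -5.791 \cdot 10^{-5}$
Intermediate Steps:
$p = - \frac{15}{16}$ ($p = \frac{1}{4 \left(- \frac{1}{15}\right) - \frac{4}{5}} = \frac{1}{- \frac{4}{15} - \frac{4}{5}} = \frac{1}{- \frac{16}{15}} = - \frac{15}{16} \approx -0.9375$)
$m{\left(o \right)} = - \frac{15}{16}$
$u = \frac{225}{256}$ ($u = \left(- \frac{15}{16}\right)^{2} = \frac{225}{256} \approx 0.87891$)
$\frac{1}{\left(\left(-28643 + 11280\right) + S{\left(175 \right)}\right) + u} = \frac{1}{\left(\left(-28643 + 11280\right) + 94\right) + \frac{225}{256}} = \frac{1}{\left(-17363 + 94\right) + \frac{225}{256}} = \frac{1}{-17269 + \frac{225}{256}} = \frac{1}{- \frac{4420639}{256}} = - \frac{256}{4420639}$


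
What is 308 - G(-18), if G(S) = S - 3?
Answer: 329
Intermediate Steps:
G(S) = -3 + S
308 - G(-18) = 308 - (-3 - 18) = 308 - 1*(-21) = 308 + 21 = 329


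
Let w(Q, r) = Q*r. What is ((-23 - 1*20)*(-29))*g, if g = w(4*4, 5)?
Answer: 99760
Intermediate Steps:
g = 80 (g = (4*4)*5 = 16*5 = 80)
((-23 - 1*20)*(-29))*g = ((-23 - 1*20)*(-29))*80 = ((-23 - 20)*(-29))*80 = -43*(-29)*80 = 1247*80 = 99760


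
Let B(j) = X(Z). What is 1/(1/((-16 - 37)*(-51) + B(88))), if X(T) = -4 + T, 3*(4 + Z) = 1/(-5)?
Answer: 40424/15 ≈ 2694.9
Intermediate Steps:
Z = -61/15 (Z = -4 + (⅓)/(-5) = -4 + (⅓)*(-⅕) = -4 - 1/15 = -61/15 ≈ -4.0667)
B(j) = -121/15 (B(j) = -4 - 61/15 = -121/15)
1/(1/((-16 - 37)*(-51) + B(88))) = 1/(1/((-16 - 37)*(-51) - 121/15)) = 1/(1/(-53*(-51) - 121/15)) = 1/(1/(2703 - 121/15)) = 1/(1/(40424/15)) = 1/(15/40424) = 40424/15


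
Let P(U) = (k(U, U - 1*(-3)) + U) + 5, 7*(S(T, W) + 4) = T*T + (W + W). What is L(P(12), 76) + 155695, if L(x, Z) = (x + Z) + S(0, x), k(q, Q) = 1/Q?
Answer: 5452613/35 ≈ 1.5579e+5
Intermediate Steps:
S(T, W) = -4 + T**2/7 + 2*W/7 (S(T, W) = -4 + (T*T + (W + W))/7 = -4 + (T**2 + 2*W)/7 = -4 + (T**2/7 + 2*W/7) = -4 + T**2/7 + 2*W/7)
P(U) = 5 + U + 1/(3 + U) (P(U) = (1/(U - 1*(-3)) + U) + 5 = (1/(U + 3) + U) + 5 = (1/(3 + U) + U) + 5 = (U + 1/(3 + U)) + 5 = 5 + U + 1/(3 + U))
L(x, Z) = -4 + Z + 9*x/7 (L(x, Z) = (x + Z) + (-4 + (1/7)*0**2 + 2*x/7) = (Z + x) + (-4 + (1/7)*0 + 2*x/7) = (Z + x) + (-4 + 0 + 2*x/7) = (Z + x) + (-4 + 2*x/7) = -4 + Z + 9*x/7)
L(P(12), 76) + 155695 = (-4 + 76 + 9*((1 + (3 + 12)*(5 + 12))/(3 + 12))/7) + 155695 = (-4 + 76 + 9*((1 + 15*17)/15)/7) + 155695 = (-4 + 76 + 9*((1 + 255)/15)/7) + 155695 = (-4 + 76 + 9*((1/15)*256)/7) + 155695 = (-4 + 76 + (9/7)*(256/15)) + 155695 = (-4 + 76 + 768/35) + 155695 = 3288/35 + 155695 = 5452613/35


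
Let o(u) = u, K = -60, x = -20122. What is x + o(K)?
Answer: -20182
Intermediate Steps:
x + o(K) = -20122 - 60 = -20182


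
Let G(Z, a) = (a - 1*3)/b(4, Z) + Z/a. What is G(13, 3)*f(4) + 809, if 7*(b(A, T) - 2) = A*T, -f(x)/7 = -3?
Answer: 900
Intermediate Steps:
f(x) = 21 (f(x) = -7*(-3) = 21)
b(A, T) = 2 + A*T/7 (b(A, T) = 2 + (A*T)/7 = 2 + A*T/7)
G(Z, a) = Z/a + (-3 + a)/(2 + 4*Z/7) (G(Z, a) = (a - 1*3)/(2 + (1/7)*4*Z) + Z/a = (a - 3)/(2 + 4*Z/7) + Z/a = (-3 + a)/(2 + 4*Z/7) + Z/a = Z/a + (-3 + a)/(2 + 4*Z/7))
G(13, 3)*f(4) + 809 = ((13*(7 + 2*13) + (7/2)*3*(-3 + 3))/(3*(7 + 2*13)))*21 + 809 = ((13*(7 + 26) + (7/2)*3*0)/(3*(7 + 26)))*21 + 809 = ((1/3)*(13*33 + 0)/33)*21 + 809 = ((1/3)*(1/33)*(429 + 0))*21 + 809 = ((1/3)*(1/33)*429)*21 + 809 = (13/3)*21 + 809 = 91 + 809 = 900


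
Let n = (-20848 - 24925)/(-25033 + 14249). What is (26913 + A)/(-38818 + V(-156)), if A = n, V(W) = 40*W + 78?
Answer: -58055113/97012864 ≈ -0.59843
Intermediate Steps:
V(W) = 78 + 40*W
n = 45773/10784 (n = -45773/(-10784) = -45773*(-1/10784) = 45773/10784 ≈ 4.2445)
A = 45773/10784 ≈ 4.2445
(26913 + A)/(-38818 + V(-156)) = (26913 + 45773/10784)/(-38818 + (78 + 40*(-156))) = 290275565/(10784*(-38818 + (78 - 6240))) = 290275565/(10784*(-38818 - 6162)) = (290275565/10784)/(-44980) = (290275565/10784)*(-1/44980) = -58055113/97012864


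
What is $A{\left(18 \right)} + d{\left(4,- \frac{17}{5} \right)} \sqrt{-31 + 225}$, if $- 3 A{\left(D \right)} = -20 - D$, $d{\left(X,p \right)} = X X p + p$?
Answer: $\frac{38}{3} - \frac{289 \sqrt{194}}{5} \approx -792.39$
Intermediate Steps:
$d{\left(X,p \right)} = p + p X^{2}$ ($d{\left(X,p \right)} = X^{2} p + p = p X^{2} + p = p + p X^{2}$)
$A{\left(D \right)} = \frac{20}{3} + \frac{D}{3}$ ($A{\left(D \right)} = - \frac{-20 - D}{3} = \frac{20}{3} + \frac{D}{3}$)
$A{\left(18 \right)} + d{\left(4,- \frac{17}{5} \right)} \sqrt{-31 + 225} = \left(\frac{20}{3} + \frac{1}{3} \cdot 18\right) + - \frac{17}{5} \left(1 + 4^{2}\right) \sqrt{-31 + 225} = \left(\frac{20}{3} + 6\right) + \left(-17\right) \frac{1}{5} \left(1 + 16\right) \sqrt{194} = \frac{38}{3} + \left(- \frac{17}{5}\right) 17 \sqrt{194} = \frac{38}{3} - \frac{289 \sqrt{194}}{5}$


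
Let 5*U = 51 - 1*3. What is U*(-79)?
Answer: -3792/5 ≈ -758.40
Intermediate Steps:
U = 48/5 (U = (51 - 1*3)/5 = (51 - 3)/5 = (⅕)*48 = 48/5 ≈ 9.6000)
U*(-79) = (48/5)*(-79) = -3792/5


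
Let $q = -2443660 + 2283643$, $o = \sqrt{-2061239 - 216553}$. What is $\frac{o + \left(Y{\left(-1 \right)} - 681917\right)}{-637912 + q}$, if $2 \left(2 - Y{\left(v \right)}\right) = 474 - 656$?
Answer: $\frac{61984}{72539} - \frac{12 i \sqrt{15818}}{797929} \approx 0.85449 - 0.0018914 i$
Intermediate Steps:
$Y{\left(v \right)} = 93$ ($Y{\left(v \right)} = 2 - \frac{474 - 656}{2} = 2 - -91 = 2 + 91 = 93$)
$o = 12 i \sqrt{15818}$ ($o = \sqrt{-2277792} = 12 i \sqrt{15818} \approx 1509.2 i$)
$q = -160017$
$\frac{o + \left(Y{\left(-1 \right)} - 681917\right)}{-637912 + q} = \frac{12 i \sqrt{15818} + \left(93 - 681917\right)}{-637912 - 160017} = \frac{12 i \sqrt{15818} - 681824}{-797929} = \left(-681824 + 12 i \sqrt{15818}\right) \left(- \frac{1}{797929}\right) = \frac{61984}{72539} - \frac{12 i \sqrt{15818}}{797929}$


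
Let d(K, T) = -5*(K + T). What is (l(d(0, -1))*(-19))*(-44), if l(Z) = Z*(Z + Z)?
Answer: 41800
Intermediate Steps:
d(K, T) = -5*K - 5*T
l(Z) = 2*Z² (l(Z) = Z*(2*Z) = 2*Z²)
(l(d(0, -1))*(-19))*(-44) = ((2*(-5*0 - 5*(-1))²)*(-19))*(-44) = ((2*(0 + 5)²)*(-19))*(-44) = ((2*5²)*(-19))*(-44) = ((2*25)*(-19))*(-44) = (50*(-19))*(-44) = -950*(-44) = 41800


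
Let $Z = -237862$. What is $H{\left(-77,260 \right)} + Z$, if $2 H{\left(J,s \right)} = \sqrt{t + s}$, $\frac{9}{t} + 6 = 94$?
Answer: $-237862 + \frac{\sqrt{503558}}{88} \approx -2.3785 \cdot 10^{5}$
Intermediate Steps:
$t = \frac{9}{88}$ ($t = \frac{9}{-6 + 94} = \frac{9}{88} \approx 0.10227$)
$H{\left(J,s \right)} = \frac{\sqrt{\frac{9}{88} + s}}{2}$
$H{\left(-77,260 \right)} + Z = \frac{\sqrt{198 + 1936 \cdot 260}}{88} - 237862 = \frac{\sqrt{198 + 503360}}{88} - 237862 = \frac{\sqrt{503558}}{88} - 237862 = -237862 + \frac{\sqrt{503558}}{88}$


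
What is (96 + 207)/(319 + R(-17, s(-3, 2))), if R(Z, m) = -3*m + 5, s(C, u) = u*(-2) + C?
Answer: 101/115 ≈ 0.87826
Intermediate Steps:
s(C, u) = C - 2*u (s(C, u) = -2*u + C = C - 2*u)
R(Z, m) = 5 - 3*m
(96 + 207)/(319 + R(-17, s(-3, 2))) = (96 + 207)/(319 + (5 - 3*(-3 - 2*2))) = 303/(319 + (5 - 3*(-3 - 4))) = 303/(319 + (5 - 3*(-7))) = 303/(319 + (5 + 21)) = 303/(319 + 26) = 303/345 = 303*(1/345) = 101/115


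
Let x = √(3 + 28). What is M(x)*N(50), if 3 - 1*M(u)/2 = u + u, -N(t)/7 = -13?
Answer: 546 - 364*√31 ≈ -1480.7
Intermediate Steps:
N(t) = 91 (N(t) = -7*(-13) = 91)
x = √31 ≈ 5.5678
M(u) = 6 - 4*u (M(u) = 6 - 2*(u + u) = 6 - 4*u)
M(x)*N(50) = (6 - 4*√31)*91 = 546 - 364*√31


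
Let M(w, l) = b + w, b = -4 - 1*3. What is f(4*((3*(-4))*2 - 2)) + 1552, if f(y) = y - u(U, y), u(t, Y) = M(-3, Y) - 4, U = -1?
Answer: 1462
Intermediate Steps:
b = -7 (b = -4 - 3 = -7)
M(w, l) = -7 + w
u(t, Y) = -14 (u(t, Y) = (-7 - 3) - 4 = -10 - 4 = -14)
f(y) = 14 + y (f(y) = y - 1*(-14) = y + 14 = 14 + y)
f(4*((3*(-4))*2 - 2)) + 1552 = (14 + 4*((3*(-4))*2 - 2)) + 1552 = (14 + 4*(-12*2 - 2)) + 1552 = (14 + 4*(-24 - 2)) + 1552 = (14 + 4*(-26)) + 1552 = (14 - 104) + 1552 = -90 + 1552 = 1462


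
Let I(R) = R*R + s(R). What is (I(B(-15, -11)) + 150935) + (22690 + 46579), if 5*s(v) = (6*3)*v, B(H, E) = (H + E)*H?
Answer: 373708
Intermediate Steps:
B(H, E) = H*(E + H) (B(H, E) = (E + H)*H = H*(E + H))
s(v) = 18*v/5 (s(v) = ((6*3)*v)/5 = (18*v)/5 = 18*v/5)
I(R) = R² + 18*R/5 (I(R) = R*R + 18*R/5 = R² + 18*R/5)
(I(B(-15, -11)) + 150935) + (22690 + 46579) = ((-15*(-11 - 15))*(18 + 5*(-15*(-11 - 15)))/5 + 150935) + (22690 + 46579) = ((-15*(-26))*(18 + 5*(-15*(-26)))/5 + 150935) + 69269 = ((⅕)*390*(18 + 5*390) + 150935) + 69269 = ((⅕)*390*(18 + 1950) + 150935) + 69269 = ((⅕)*390*1968 + 150935) + 69269 = (153504 + 150935) + 69269 = 304439 + 69269 = 373708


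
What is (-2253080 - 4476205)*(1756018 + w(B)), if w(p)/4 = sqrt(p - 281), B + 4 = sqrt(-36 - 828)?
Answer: -11816745587130 - 26917140*sqrt(-285 + 12*I*sqrt(6)) ≈ -1.1817e+13 - 4.5502e+8*I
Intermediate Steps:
B = -4 + 12*I*sqrt(6) (B = -4 + sqrt(-36 - 828) = -4 + sqrt(-864) = -4 + 12*I*sqrt(6) ≈ -4.0 + 29.394*I)
w(p) = 4*sqrt(-281 + p) (w(p) = 4*sqrt(p - 281) = 4*sqrt(-281 + p))
(-2253080 - 4476205)*(1756018 + w(B)) = (-2253080 - 4476205)*(1756018 + 4*sqrt(-281 + (-4 + 12*I*sqrt(6)))) = -6729285*(1756018 + 4*sqrt(-285 + 12*I*sqrt(6))) = -11816745587130 - 26917140*sqrt(-285 + 12*I*sqrt(6))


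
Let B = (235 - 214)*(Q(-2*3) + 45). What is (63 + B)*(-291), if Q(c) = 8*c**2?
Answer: -2053296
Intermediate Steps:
B = 6993 (B = (235 - 214)*(8*(-2*3)**2 + 45) = 21*(8*(-6)**2 + 45) = 21*(8*36 + 45) = 21*(288 + 45) = 21*333 = 6993)
(63 + B)*(-291) = (63 + 6993)*(-291) = 7056*(-291) = -2053296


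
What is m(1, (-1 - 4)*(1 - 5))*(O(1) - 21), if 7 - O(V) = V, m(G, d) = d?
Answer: -300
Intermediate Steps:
O(V) = 7 - V
m(1, (-1 - 4)*(1 - 5))*(O(1) - 21) = ((-1 - 4)*(1 - 5))*((7 - 1*1) - 21) = (-5*(-4))*((7 - 1) - 21) = 20*(6 - 21) = 20*(-15) = -300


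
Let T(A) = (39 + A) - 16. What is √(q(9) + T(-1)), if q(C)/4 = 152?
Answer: 3*√70 ≈ 25.100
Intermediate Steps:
q(C) = 608 (q(C) = 4*152 = 608)
T(A) = 23 + A
√(q(9) + T(-1)) = √(608 + (23 - 1)) = √(608 + 22) = √630 = 3*√70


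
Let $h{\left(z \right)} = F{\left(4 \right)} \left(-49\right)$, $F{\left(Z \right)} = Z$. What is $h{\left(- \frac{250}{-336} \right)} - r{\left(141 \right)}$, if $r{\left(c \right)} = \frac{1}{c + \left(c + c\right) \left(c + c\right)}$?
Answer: $- \frac{15614341}{79665} \approx -196.0$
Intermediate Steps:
$r{\left(c \right)} = \frac{1}{c + 4 c^{2}}$ ($r{\left(c \right)} = \frac{1}{c + 2 c 2 c} = \frac{1}{c + 4 c^{2}}$)
$h{\left(z \right)} = -196$ ($h{\left(z \right)} = 4 \left(-49\right) = -196$)
$h{\left(- \frac{250}{-336} \right)} - r{\left(141 \right)} = -196 - \frac{1}{141 \left(1 + 4 \cdot 141\right)} = -196 - \frac{1}{141 \left(1 + 564\right)} = -196 - \frac{1}{141 \cdot 565} = -196 - \frac{1}{141} \cdot \frac{1}{565} = -196 - \frac{1}{79665} = - \frac{15614341}{79665}$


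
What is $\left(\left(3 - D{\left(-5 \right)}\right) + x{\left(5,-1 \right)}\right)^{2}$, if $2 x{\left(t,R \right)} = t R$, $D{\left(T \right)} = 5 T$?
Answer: $\frac{2601}{4} \approx 650.25$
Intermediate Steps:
$x{\left(t,R \right)} = \frac{R t}{2}$ ($x{\left(t,R \right)} = \frac{t R}{2} = \frac{R t}{2}$)
$\left(\left(3 - D{\left(-5 \right)}\right) + x{\left(5,-1 \right)}\right)^{2} = \left(\left(3 - 5 \left(-5\right)\right) + \frac{1}{2} \left(-1\right) 5\right)^{2} = \left(\left(3 - -25\right) - \frac{5}{2}\right)^{2} = \left(\left(3 + 25\right) - \frac{5}{2}\right)^{2} = \left(28 - \frac{5}{2}\right)^{2} = \left(\frac{51}{2}\right)^{2} = \frac{2601}{4}$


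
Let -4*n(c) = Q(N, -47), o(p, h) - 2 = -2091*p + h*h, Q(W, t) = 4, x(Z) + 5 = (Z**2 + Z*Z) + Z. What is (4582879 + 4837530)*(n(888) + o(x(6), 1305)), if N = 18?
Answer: 14605241966647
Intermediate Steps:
x(Z) = -5 + Z + 2*Z**2 (x(Z) = -5 + ((Z**2 + Z*Z) + Z) = -5 + ((Z**2 + Z**2) + Z) = -5 + (2*Z**2 + Z) = -5 + (Z + 2*Z**2) = -5 + Z + 2*Z**2)
o(p, h) = 2 + h**2 - 2091*p (o(p, h) = 2 + (-2091*p + h*h) = 2 + (-2091*p + h**2) = 2 + (h**2 - 2091*p) = 2 + h**2 - 2091*p)
n(c) = -1 (n(c) = -1/4*4 = -1)
(4582879 + 4837530)*(n(888) + o(x(6), 1305)) = (4582879 + 4837530)*(-1 + (2 + 1305**2 - 2091*(-5 + 6 + 2*6**2))) = 9420409*(-1 + (2 + 1703025 - 2091*(-5 + 6 + 2*36))) = 9420409*(-1 + (2 + 1703025 - 2091*(-5 + 6 + 72))) = 9420409*(-1 + (2 + 1703025 - 2091*73)) = 9420409*(-1 + (2 + 1703025 - 152643)) = 9420409*(-1 + 1550384) = 9420409*1550383 = 14605241966647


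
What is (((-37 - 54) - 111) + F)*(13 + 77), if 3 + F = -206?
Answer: -36990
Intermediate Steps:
F = -209 (F = -3 - 206 = -209)
(((-37 - 54) - 111) + F)*(13 + 77) = (((-37 - 54) - 111) - 209)*(13 + 77) = ((-91 - 111) - 209)*90 = (-202 - 209)*90 = -411*90 = -36990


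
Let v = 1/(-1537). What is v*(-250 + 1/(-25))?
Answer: 6251/38425 ≈ 0.16268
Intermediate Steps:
v = -1/1537 ≈ -0.00065062
v*(-250 + 1/(-25)) = -(-250 + 1/(-25))/1537 = -(-250 - 1/25)/1537 = -1/1537*(-6251/25) = 6251/38425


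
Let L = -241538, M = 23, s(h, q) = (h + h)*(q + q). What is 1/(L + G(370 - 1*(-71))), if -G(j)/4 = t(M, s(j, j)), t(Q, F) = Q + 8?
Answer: -1/241662 ≈ -4.1380e-6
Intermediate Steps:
s(h, q) = 4*h*q (s(h, q) = (2*h)*(2*q) = 4*h*q)
t(Q, F) = 8 + Q
G(j) = -124 (G(j) = -4*(8 + 23) = -4*31 = -124)
1/(L + G(370 - 1*(-71))) = 1/(-241538 - 124) = 1/(-241662) = -1/241662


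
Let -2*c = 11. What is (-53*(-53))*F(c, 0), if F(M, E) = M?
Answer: -30899/2 ≈ -15450.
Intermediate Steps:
c = -11/2 (c = -1/2*11 = -11/2 ≈ -5.5000)
(-53*(-53))*F(c, 0) = -53*(-53)*(-11/2) = 2809*(-11/2) = -30899/2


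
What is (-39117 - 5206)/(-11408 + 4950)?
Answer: 44323/6458 ≈ 6.8633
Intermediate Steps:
(-39117 - 5206)/(-11408 + 4950) = -44323/(-6458) = -44323*(-1/6458) = 44323/6458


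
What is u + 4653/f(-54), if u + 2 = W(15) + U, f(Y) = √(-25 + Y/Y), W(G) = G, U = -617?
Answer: -604 - 1551*I*√6/4 ≈ -604.0 - 949.79*I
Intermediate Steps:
f(Y) = 2*I*√6 (f(Y) = √(-25 + 1) = √(-24) = 2*I*√6)
u = -604 (u = -2 + (15 - 617) = -2 - 602 = -604)
u + 4653/f(-54) = -604 + 4653/((2*I*√6)) = -604 + 4653*(-I*√6/12) = -604 - 1551*I*√6/4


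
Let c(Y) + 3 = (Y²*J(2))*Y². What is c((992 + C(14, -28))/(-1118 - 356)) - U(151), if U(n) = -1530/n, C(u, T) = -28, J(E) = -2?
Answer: 301449788703445/44549916946711 ≈ 6.7666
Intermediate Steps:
c(Y) = -3 - 2*Y⁴ (c(Y) = -3 + (Y²*(-2))*Y² = -3 + (-2*Y²)*Y² = -3 - 2*Y⁴)
c((992 + C(14, -28))/(-1118 - 356)) - U(151) = (-3 - 2*(992 - 28)⁴/(-1118 - 356)⁴) - (-1530)/151 = (-3 - 2*(964/(-1474))⁴) - (-1530)/151 = (-3 - 2*(964*(-1/1474))⁴) - 1*(-1530/151) = (-3 - 2*(-482/737)⁴) + 1530/151 = (-3 - 2*53974440976/295032562561) + 1530/151 = (-3 - 107948881952/295032562561) + 1530/151 = -993046569635/295032562561 + 1530/151 = 301449788703445/44549916946711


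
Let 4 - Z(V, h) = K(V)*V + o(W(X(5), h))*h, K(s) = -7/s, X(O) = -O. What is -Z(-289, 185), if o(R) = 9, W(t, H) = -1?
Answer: 1654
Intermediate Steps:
Z(V, h) = 11 - 9*h (Z(V, h) = 4 - ((-7/V)*V + 9*h) = 4 - (-7 + 9*h) = 4 + (7 - 9*h) = 11 - 9*h)
-Z(-289, 185) = -(11 - 9*185) = -(11 - 1665) = -1*(-1654) = 1654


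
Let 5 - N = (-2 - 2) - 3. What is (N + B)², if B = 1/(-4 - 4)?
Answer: 9025/64 ≈ 141.02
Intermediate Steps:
N = 12 (N = 5 - ((-2 - 2) - 3) = 5 - (-4 - 3) = 5 - 1*(-7) = 5 + 7 = 12)
B = -⅛ (B = 1/(-8) = 1*(-⅛) = -⅛ ≈ -0.12500)
(N + B)² = (12 - ⅛)² = (95/8)² = 9025/64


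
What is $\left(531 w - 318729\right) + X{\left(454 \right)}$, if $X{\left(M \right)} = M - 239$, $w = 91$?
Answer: $-270193$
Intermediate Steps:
$X{\left(M \right)} = -239 + M$
$\left(531 w - 318729\right) + X{\left(454 \right)} = \left(531 \cdot 91 - 318729\right) + \left(-239 + 454\right) = \left(48321 - 318729\right) + 215 = -270408 + 215 = -270193$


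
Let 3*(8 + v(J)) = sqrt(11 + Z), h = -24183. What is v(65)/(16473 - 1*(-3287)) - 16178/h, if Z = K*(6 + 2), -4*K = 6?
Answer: 39935477/59732010 + I/59280 ≈ 0.66858 + 1.6869e-5*I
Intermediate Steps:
K = -3/2 (K = -1/4*6 = -3/2 ≈ -1.5000)
Z = -12 (Z = -3*(6 + 2)/2 = -3/2*8 = -12)
v(J) = -8 + I/3 (v(J) = -8 + sqrt(11 - 12)/3 = -8 + sqrt(-1)/3 = -8 + I/3)
v(65)/(16473 - 1*(-3287)) - 16178/h = (-8 + I/3)/(16473 - 1*(-3287)) - 16178/(-24183) = (-8 + I/3)/(16473 + 3287) - 16178*(-1/24183) = (-8 + I/3)/19760 + 16178/24183 = (-8 + I/3)*(1/19760) + 16178/24183 = (-1/2470 + I/59280) + 16178/24183 = 39935477/59732010 + I/59280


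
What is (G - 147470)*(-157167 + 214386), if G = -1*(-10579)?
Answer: -7832766129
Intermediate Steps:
G = 10579
(G - 147470)*(-157167 + 214386) = (10579 - 147470)*(-157167 + 214386) = -136891*57219 = -7832766129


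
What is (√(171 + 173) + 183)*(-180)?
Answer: -32940 - 360*√86 ≈ -36279.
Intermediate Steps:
(√(171 + 173) + 183)*(-180) = (√344 + 183)*(-180) = (2*√86 + 183)*(-180) = (183 + 2*√86)*(-180) = -32940 - 360*√86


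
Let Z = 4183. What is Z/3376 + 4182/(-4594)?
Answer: 2549135/7754672 ≈ 0.32872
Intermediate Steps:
Z/3376 + 4182/(-4594) = 4183/3376 + 4182/(-4594) = 4183*(1/3376) + 4182*(-1/4594) = 4183/3376 - 2091/2297 = 2549135/7754672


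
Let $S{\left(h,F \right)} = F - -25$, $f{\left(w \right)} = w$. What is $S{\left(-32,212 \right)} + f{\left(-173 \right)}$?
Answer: $64$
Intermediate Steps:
$S{\left(h,F \right)} = 25 + F$ ($S{\left(h,F \right)} = F + 25 = 25 + F$)
$S{\left(-32,212 \right)} + f{\left(-173 \right)} = \left(25 + 212\right) - 173 = 237 - 173 = 64$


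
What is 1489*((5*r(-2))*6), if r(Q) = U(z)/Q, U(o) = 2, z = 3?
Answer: -44670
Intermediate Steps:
r(Q) = 2/Q
1489*((5*r(-2))*6) = 1489*((5*(2/(-2)))*6) = 1489*((5*(2*(-½)))*6) = 1489*((5*(-1))*6) = 1489*(-5*6) = 1489*(-30) = -44670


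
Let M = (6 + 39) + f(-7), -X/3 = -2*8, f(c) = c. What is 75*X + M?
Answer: 3638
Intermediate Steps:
X = 48 (X = -(-6)*8 = -3*(-16) = 48)
M = 38 (M = (6 + 39) - 7 = 45 - 7 = 38)
75*X + M = 75*48 + 38 = 3600 + 38 = 3638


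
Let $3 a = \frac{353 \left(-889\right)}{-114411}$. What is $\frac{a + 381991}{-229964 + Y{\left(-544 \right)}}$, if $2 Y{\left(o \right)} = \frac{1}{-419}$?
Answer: $- \frac{109872049343360}{66144374110089} \approx -1.6611$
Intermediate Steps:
$Y{\left(o \right)} = - \frac{1}{838}$ ($Y{\left(o \right)} = \frac{1}{2 \left(-419\right)} = \frac{1}{2} \left(- \frac{1}{419}\right) = - \frac{1}{838}$)
$a = \frac{313817}{343233}$ ($a = \frac{353 \left(-889\right) \frac{1}{-114411}}{3} = \frac{\left(-313817\right) \left(- \frac{1}{114411}\right)}{3} = \frac{1}{3} \cdot \frac{313817}{114411} = \frac{313817}{343233} \approx 0.9143$)
$\frac{a + 381991}{-229964 + Y{\left(-544 \right)}} = \frac{\frac{313817}{343233} + 381991}{-229964 - \frac{1}{838}} = \frac{131112230720}{343233 \left(- \frac{192709833}{838}\right)} = \frac{131112230720}{343233} \left(- \frac{838}{192709833}\right) = - \frac{109872049343360}{66144374110089}$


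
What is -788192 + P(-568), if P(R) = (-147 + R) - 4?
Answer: -788911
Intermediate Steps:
P(R) = -151 + R
-788192 + P(-568) = -788192 + (-151 - 568) = -788192 - 719 = -788911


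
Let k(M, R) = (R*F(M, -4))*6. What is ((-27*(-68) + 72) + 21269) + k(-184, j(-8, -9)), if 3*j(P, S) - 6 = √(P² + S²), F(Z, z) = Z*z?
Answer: 32009 + 1472*√145 ≈ 49734.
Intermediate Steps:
j(P, S) = 2 + √(P² + S²)/3
k(M, R) = -24*M*R (k(M, R) = (R*(M*(-4)))*6 = (R*(-4*M))*6 = -4*M*R*6 = -24*M*R)
((-27*(-68) + 72) + 21269) + k(-184, j(-8, -9)) = ((-27*(-68) + 72) + 21269) - 24*(-184)*(2 + √((-8)² + (-9)²)/3) = ((1836 + 72) + 21269) - 24*(-184)*(2 + √(64 + 81)/3) = (1908 + 21269) - 24*(-184)*(2 + √145/3) = 23177 + (8832 + 1472*√145) = 32009 + 1472*√145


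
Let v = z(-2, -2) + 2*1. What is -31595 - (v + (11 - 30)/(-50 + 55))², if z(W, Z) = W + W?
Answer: -790716/25 ≈ -31629.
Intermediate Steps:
z(W, Z) = 2*W
v = -2 (v = 2*(-2) + 2*1 = -4 + 2 = -2)
-31595 - (v + (11 - 30)/(-50 + 55))² = -31595 - (-2 + (11 - 30)/(-50 + 55))² = -31595 - (-2 - 19/5)² = -31595 - (-29/5)² = -31595 - 1*841/25 = -31595 - 841/25 = -790716/25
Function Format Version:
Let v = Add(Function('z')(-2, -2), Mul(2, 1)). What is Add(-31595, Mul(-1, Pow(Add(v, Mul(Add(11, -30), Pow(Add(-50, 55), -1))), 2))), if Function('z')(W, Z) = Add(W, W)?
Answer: Rational(-790716, 25) ≈ -31629.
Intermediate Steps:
Function('z')(W, Z) = Mul(2, W)
v = -2 (v = Add(Mul(2, -2), Mul(2, 1)) = Add(-4, 2) = -2)
Add(-31595, Mul(-1, Pow(Add(v, Mul(Add(11, -30), Pow(Add(-50, 55), -1))), 2))) = Add(-31595, Mul(-1, Pow(Add(-2, Mul(Add(11, -30), Pow(Add(-50, 55), -1))), 2))) = Add(-31595, Mul(-1, Pow(Add(-2, Mul(-19, Pow(5, -1))), 2))) = Add(-31595, Mul(-1, Pow(Add(-2, Mul(-19, Rational(1, 5))), 2))) = Add(-31595, Mul(-1, Pow(Add(-2, Rational(-19, 5)), 2))) = Add(-31595, Mul(-1, Pow(Rational(-29, 5), 2))) = Add(-31595, Mul(-1, Rational(841, 25))) = Add(-31595, Rational(-841, 25)) = Rational(-790716, 25)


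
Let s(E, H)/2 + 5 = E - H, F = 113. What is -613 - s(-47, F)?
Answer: -283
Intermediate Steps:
s(E, H) = -10 - 2*H + 2*E (s(E, H) = -10 + 2*(E - H) = -10 + (-2*H + 2*E) = -10 - 2*H + 2*E)
-613 - s(-47, F) = -613 - (-10 - 2*113 + 2*(-47)) = -613 - (-10 - 226 - 94) = -613 - 1*(-330) = -613 + 330 = -283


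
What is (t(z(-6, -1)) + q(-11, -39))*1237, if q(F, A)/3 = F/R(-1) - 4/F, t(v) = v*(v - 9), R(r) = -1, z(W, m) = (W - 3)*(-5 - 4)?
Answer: 79819899/11 ≈ 7.2564e+6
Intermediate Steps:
z(W, m) = 27 - 9*W (z(W, m) = (-3 + W)*(-9) = 27 - 9*W)
t(v) = v*(-9 + v)
q(F, A) = -12/F - 3*F (q(F, A) = 3*(F/(-1) - 4/F) = 3*(F*(-1) - 4/F) = 3*(-F - 4/F) = -12/F - 3*F)
(t(z(-6, -1)) + q(-11, -39))*1237 = ((27 - 9*(-6))*(-9 + (27 - 9*(-6))) + (-12/(-11) - 3*(-11)))*1237 = ((27 + 54)*(-9 + (27 + 54)) + (-12*(-1/11) + 33))*1237 = (81*(-9 + 81) + (12/11 + 33))*1237 = (81*72 + 375/11)*1237 = (5832 + 375/11)*1237 = (64527/11)*1237 = 79819899/11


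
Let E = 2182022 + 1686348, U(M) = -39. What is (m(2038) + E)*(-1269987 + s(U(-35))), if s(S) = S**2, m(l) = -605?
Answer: -4906128398490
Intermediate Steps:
E = 3868370
(m(2038) + E)*(-1269987 + s(U(-35))) = (-605 + 3868370)*(-1269987 + (-39)**2) = 3867765*(-1269987 + 1521) = 3867765*(-1268466) = -4906128398490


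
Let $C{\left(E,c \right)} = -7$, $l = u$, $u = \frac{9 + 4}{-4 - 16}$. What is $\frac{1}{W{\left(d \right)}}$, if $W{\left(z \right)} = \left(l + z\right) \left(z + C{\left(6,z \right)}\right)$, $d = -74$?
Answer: $\frac{20}{120933} \approx 0.00016538$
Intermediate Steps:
$u = - \frac{13}{20}$ ($u = \frac{13}{-20} = 13 \left(- \frac{1}{20}\right) = - \frac{13}{20} \approx -0.65$)
$l = - \frac{13}{20} \approx -0.65$
$W{\left(z \right)} = \left(-7 + z\right) \left(- \frac{13}{20} + z\right)$ ($W{\left(z \right)} = \left(- \frac{13}{20} + z\right) \left(z - 7\right) = \left(- \frac{13}{20} + z\right) \left(-7 + z\right) = \left(-7 + z\right) \left(- \frac{13}{20} + z\right)$)
$\frac{1}{W{\left(d \right)}} = \frac{1}{\frac{91}{20} + \left(-74\right)^{2} - - \frac{5661}{10}} = \frac{1}{\frac{91}{20} + 5476 + \frac{5661}{10}} = \frac{1}{\frac{120933}{20}} = \frac{20}{120933}$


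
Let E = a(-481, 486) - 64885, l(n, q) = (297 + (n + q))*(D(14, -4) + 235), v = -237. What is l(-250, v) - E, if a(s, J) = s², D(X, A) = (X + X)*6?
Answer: -243046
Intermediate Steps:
D(X, A) = 12*X (D(X, A) = (2*X)*6 = 12*X)
l(n, q) = 119691 + 403*n + 403*q (l(n, q) = (297 + (n + q))*(12*14 + 235) = (297 + n + q)*(168 + 235) = (297 + n + q)*403 = 119691 + 403*n + 403*q)
E = 166476 (E = (-481)² - 64885 = 231361 - 64885 = 166476)
l(-250, v) - E = (119691 + 403*(-250) + 403*(-237)) - 1*166476 = (119691 - 100750 - 95511) - 166476 = -76570 - 166476 = -243046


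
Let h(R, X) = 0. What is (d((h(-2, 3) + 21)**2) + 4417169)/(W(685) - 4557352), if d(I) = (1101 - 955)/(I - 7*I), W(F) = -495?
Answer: -5843914514/6030031581 ≈ -0.96914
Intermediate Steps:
d(I) = -73/(3*I) (d(I) = 146/((-6*I)) = 146*(-1/(6*I)) = -73/(3*I))
(d((h(-2, 3) + 21)**2) + 4417169)/(W(685) - 4557352) = (-73/(3*(0 + 21)**2) + 4417169)/(-495 - 4557352) = (-73/(3*(21**2)) + 4417169)/(-4557847) = (-73/3/441 + 4417169)*(-1/4557847) = (-73/3*1/441 + 4417169)*(-1/4557847) = (-73/1323 + 4417169)*(-1/4557847) = (5843914514/1323)*(-1/4557847) = -5843914514/6030031581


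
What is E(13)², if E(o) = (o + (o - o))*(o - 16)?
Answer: 1521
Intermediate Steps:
E(o) = o*(-16 + o) (E(o) = (o + 0)*(-16 + o) = o*(-16 + o))
E(13)² = (13*(-16 + 13))² = (13*(-3))² = (-39)² = 1521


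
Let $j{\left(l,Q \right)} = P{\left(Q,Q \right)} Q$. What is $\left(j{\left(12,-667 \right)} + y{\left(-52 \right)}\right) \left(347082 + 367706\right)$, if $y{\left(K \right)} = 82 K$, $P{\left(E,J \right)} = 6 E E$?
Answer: $-1272644324621096$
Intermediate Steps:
$P{\left(E,J \right)} = 6 E^{2}$
$j{\left(l,Q \right)} = 6 Q^{3}$ ($j{\left(l,Q \right)} = 6 Q^{2} Q = 6 Q^{3}$)
$\left(j{\left(12,-667 \right)} + y{\left(-52 \right)}\right) \left(347082 + 367706\right) = \left(6 \left(-667\right)^{3} + 82 \left(-52\right)\right) \left(347082 + 367706\right) = \left(6 \left(-296740963\right) - 4264\right) 714788 = \left(-1780445778 - 4264\right) 714788 = \left(-1780450042\right) 714788 = -1272644324621096$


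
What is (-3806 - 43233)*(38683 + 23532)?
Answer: -2926531385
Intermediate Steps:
(-3806 - 43233)*(38683 + 23532) = -47039*62215 = -2926531385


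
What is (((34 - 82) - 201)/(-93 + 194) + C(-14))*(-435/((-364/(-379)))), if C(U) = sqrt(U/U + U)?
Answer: 41051385/36764 - 164865*I*sqrt(13)/364 ≈ 1116.6 - 1633.0*I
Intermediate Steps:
C(U) = sqrt(1 + U)
(((34 - 82) - 201)/(-93 + 194) + C(-14))*(-435/((-364/(-379)))) = (((34 - 82) - 201)/(-93 + 194) + sqrt(1 - 14))*(-435/((-364/(-379)))) = ((-48 - 201)/101 + sqrt(-13))*(-435/((-364*(-1/379)))) = (-249*1/101 + I*sqrt(13))*(-435/364/379) = (-249/101 + I*sqrt(13))*(-435*379/364) = (-249/101 + I*sqrt(13))*(-164865/364) = 41051385/36764 - 164865*I*sqrt(13)/364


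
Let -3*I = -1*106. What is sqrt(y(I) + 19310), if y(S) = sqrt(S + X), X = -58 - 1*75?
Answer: sqrt(173790 + 3*I*sqrt(879))/3 ≈ 138.96 + 0.035559*I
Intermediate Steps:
X = -133 (X = -58 - 75 = -133)
I = 106/3 (I = -(-1)*106/3 = -1/3*(-106) = 106/3 ≈ 35.333)
y(S) = sqrt(-133 + S) (y(S) = sqrt(S - 133) = sqrt(-133 + S))
sqrt(y(I) + 19310) = sqrt(sqrt(-133 + 106/3) + 19310) = sqrt(sqrt(-293/3) + 19310) = sqrt(I*sqrt(879)/3 + 19310) = sqrt(19310 + I*sqrt(879)/3)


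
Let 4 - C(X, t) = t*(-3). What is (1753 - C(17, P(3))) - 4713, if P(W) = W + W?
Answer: -2982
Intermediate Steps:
P(W) = 2*W
C(X, t) = 4 + 3*t (C(X, t) = 4 - t*(-3) = 4 - (-3)*t = 4 + 3*t)
(1753 - C(17, P(3))) - 4713 = (1753 - (4 + 3*(2*3))) - 4713 = (1753 - (4 + 3*6)) - 4713 = (1753 - (4 + 18)) - 4713 = (1753 - 1*22) - 4713 = (1753 - 22) - 4713 = 1731 - 4713 = -2982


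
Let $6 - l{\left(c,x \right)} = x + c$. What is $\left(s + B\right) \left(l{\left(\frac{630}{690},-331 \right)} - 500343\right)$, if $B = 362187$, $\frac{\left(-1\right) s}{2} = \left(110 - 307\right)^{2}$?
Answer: $- \frac{3272588746471}{23} \approx -1.4229 \cdot 10^{11}$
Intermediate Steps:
$s = -77618$ ($s = - 2 \left(110 - 307\right)^{2} = - 2 \left(-197\right)^{2} = \left(-2\right) 38809 = -77618$)
$l{\left(c,x \right)} = 6 - c - x$ ($l{\left(c,x \right)} = 6 - \left(x + c\right) = 6 - \left(c + x\right) = 6 - c - x$)
$\left(s + B\right) \left(l{\left(\frac{630}{690},-331 \right)} - 500343\right) = \left(-77618 + 362187\right) \left(\left(6 - \frac{630}{690} - -331\right) - 500343\right) = 284569 \left(\left(6 - 630 \cdot \frac{1}{690} + 331\right) - 500343\right) = 284569 \left(\left(6 - \frac{21}{23} + 331\right) - 500343\right) = 284569 \left(\frac{7730}{23} - 500343\right) = 284569 \left(- \frac{11500159}{23}\right) = - \frac{3272588746471}{23}$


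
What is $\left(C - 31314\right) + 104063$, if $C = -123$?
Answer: $72626$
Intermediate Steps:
$\left(C - 31314\right) + 104063 = \left(-123 - 31314\right) + 104063 = -31437 + 104063 = 72626$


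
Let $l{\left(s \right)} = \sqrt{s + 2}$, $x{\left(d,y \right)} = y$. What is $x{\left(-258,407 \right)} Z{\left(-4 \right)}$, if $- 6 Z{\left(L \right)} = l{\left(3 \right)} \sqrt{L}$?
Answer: $- \frac{407 i \sqrt{5}}{3} \approx - 303.36 i$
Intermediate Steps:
$l{\left(s \right)} = \sqrt{2 + s}$
$Z{\left(L \right)} = - \frac{\sqrt{5} \sqrt{L}}{6}$ ($Z{\left(L \right)} = - \frac{\sqrt{2 + 3} \sqrt{L}}{6} = - \frac{\sqrt{5} \sqrt{L}}{6}$)
$x{\left(-258,407 \right)} Z{\left(-4 \right)} = 407 \left(- \frac{\sqrt{5} \sqrt{-4}}{6}\right) = 407 \left(- \frac{\sqrt{5} \cdot 2 i}{6}\right) = 407 \left(- \frac{i \sqrt{5}}{3}\right) = - \frac{407 i \sqrt{5}}{3}$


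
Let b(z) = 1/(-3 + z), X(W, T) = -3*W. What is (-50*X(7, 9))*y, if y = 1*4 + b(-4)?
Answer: 4050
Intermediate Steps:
y = 27/7 (y = 1*4 + 1/(-3 - 4) = 4 + 1/(-7) = 4 - 1/7 = 27/7 ≈ 3.8571)
(-50*X(7, 9))*y = -(-150)*7*(27/7) = -50*(-21)*(27/7) = 1050*(27/7) = 4050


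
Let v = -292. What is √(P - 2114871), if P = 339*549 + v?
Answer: 2*I*√482263 ≈ 1388.9*I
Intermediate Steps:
P = 185819 (P = 339*549 - 292 = 186111 - 292 = 185819)
√(P - 2114871) = √(185819 - 2114871) = √(-1929052) = 2*I*√482263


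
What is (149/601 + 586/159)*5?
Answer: 1879385/95559 ≈ 19.667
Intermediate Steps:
(149/601 + 586/159)*5 = (375877/95559)*5 = 1879385/95559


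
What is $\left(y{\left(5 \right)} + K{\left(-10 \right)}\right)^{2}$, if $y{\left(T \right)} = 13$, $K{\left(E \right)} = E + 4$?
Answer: $49$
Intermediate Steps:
$K{\left(E \right)} = 4 + E$
$\left(y{\left(5 \right)} + K{\left(-10 \right)}\right)^{2} = \left(13 + \left(4 - 10\right)\right)^{2} = \left(13 - 6\right)^{2} = 7^{2} = 49$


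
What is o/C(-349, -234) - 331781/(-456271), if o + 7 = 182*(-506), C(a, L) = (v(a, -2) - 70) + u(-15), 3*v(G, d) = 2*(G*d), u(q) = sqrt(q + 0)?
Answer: -149047915247671/641850560101 + 828891*I*sqrt(15)/1406731 ≈ -232.22 + 2.2821*I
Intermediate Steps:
u(q) = sqrt(q)
v(G, d) = 2*G*d/3 (v(G, d) = (2*(G*d))/3 = (2*G*d)/3 = 2*G*d/3)
C(a, L) = -70 - 4*a/3 + I*sqrt(15) (C(a, L) = ((2/3)*a*(-2) - 70) + sqrt(-15) = (-4*a/3 - 70) + I*sqrt(15) = (-70 - 4*a/3) + I*sqrt(15) = -70 - 4*a/3 + I*sqrt(15))
o = -92099 (o = -7 + 182*(-506) = -7 - 92092 = -92099)
o/C(-349, -234) - 331781/(-456271) = -92099/(-70 - 4/3*(-349) + I*sqrt(15)) - 331781/(-456271) = -92099/(-70 + 1396/3 + I*sqrt(15)) - 331781*(-1/456271) = -92099/(1186/3 + I*sqrt(15)) + 331781/456271 = 331781/456271 - 92099/(1186/3 + I*sqrt(15))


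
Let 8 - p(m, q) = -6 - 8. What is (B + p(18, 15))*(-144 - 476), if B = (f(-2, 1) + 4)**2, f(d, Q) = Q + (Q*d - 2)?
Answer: -14260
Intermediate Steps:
p(m, q) = 22 (p(m, q) = 8 - (-6 - 8) = 8 - 1*(-14) = 8 + 14 = 22)
f(d, Q) = -2 + Q + Q*d (f(d, Q) = Q + (-2 + Q*d) = -2 + Q + Q*d)
B = 1 (B = ((-2 + 1 + 1*(-2)) + 4)**2 = ((-2 + 1 - 2) + 4)**2 = (-3 + 4)**2 = 1**2 = 1)
(B + p(18, 15))*(-144 - 476) = (1 + 22)*(-144 - 476) = 23*(-620) = -14260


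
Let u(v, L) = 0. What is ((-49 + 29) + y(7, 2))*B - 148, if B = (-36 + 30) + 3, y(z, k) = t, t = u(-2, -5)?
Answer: -88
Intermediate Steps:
t = 0
y(z, k) = 0
B = -3 (B = -6 + 3 = -3)
((-49 + 29) + y(7, 2))*B - 148 = ((-49 + 29) + 0)*(-3) - 148 = (-20 + 0)*(-3) - 148 = -20*(-3) - 148 = 60 - 148 = -88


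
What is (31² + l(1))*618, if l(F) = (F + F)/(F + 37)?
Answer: 11284680/19 ≈ 5.9393e+5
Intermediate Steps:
l(F) = 2*F/(37 + F) (l(F) = (2*F)/(37 + F) = 2*F/(37 + F))
(31² + l(1))*618 = (31² + 2*1/(37 + 1))*618 = (961 + 2*1/38)*618 = (961 + 2*1*(1/38))*618 = (961 + 1/19)*618 = (18260/19)*618 = 11284680/19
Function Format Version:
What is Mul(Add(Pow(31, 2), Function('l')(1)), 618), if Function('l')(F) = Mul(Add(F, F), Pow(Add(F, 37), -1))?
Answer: Rational(11284680, 19) ≈ 5.9393e+5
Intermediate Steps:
Function('l')(F) = Mul(2, F, Pow(Add(37, F), -1)) (Function('l')(F) = Mul(Mul(2, F), Pow(Add(37, F), -1)) = Mul(2, F, Pow(Add(37, F), -1)))
Mul(Add(Pow(31, 2), Function('l')(1)), 618) = Mul(Add(Pow(31, 2), Mul(2, 1, Pow(Add(37, 1), -1))), 618) = Mul(Add(961, Mul(2, 1, Pow(38, -1))), 618) = Mul(Add(961, Mul(2, 1, Rational(1, 38))), 618) = Mul(Add(961, Rational(1, 19)), 618) = Mul(Rational(18260, 19), 618) = Rational(11284680, 19)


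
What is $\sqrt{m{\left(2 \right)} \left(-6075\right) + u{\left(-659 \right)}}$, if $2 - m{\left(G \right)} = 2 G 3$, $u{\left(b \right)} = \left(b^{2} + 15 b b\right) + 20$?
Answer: $\sqrt{7009266} \approx 2647.5$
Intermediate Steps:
$u{\left(b \right)} = 20 + 16 b^{2}$ ($u{\left(b \right)} = \left(b^{2} + 15 b^{2}\right) + 20 = 16 b^{2} + 20 = 20 + 16 b^{2}$)
$m{\left(G \right)} = 2 - 6 G$ ($m{\left(G \right)} = 2 - 2 G 3 = 2 - 6 G$)
$\sqrt{m{\left(2 \right)} \left(-6075\right) + u{\left(-659 \right)}} = \sqrt{\left(2 - 12\right) \left(-6075\right) + \left(20 + 16 \left(-659\right)^{2}\right)} = \sqrt{\left(2 - 12\right) \left(-6075\right) + \left(20 + 16 \cdot 434281\right)} = \sqrt{\left(-10\right) \left(-6075\right) + \left(20 + 6948496\right)} = \sqrt{60750 + 6948516} = \sqrt{7009266}$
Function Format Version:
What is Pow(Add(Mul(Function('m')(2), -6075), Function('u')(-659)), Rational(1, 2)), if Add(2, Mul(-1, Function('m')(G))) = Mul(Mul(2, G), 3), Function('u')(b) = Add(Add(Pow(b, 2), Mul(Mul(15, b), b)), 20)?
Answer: Pow(7009266, Rational(1, 2)) ≈ 2647.5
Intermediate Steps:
Function('u')(b) = Add(20, Mul(16, Pow(b, 2))) (Function('u')(b) = Add(Add(Pow(b, 2), Mul(15, Pow(b, 2))), 20) = Add(Mul(16, Pow(b, 2)), 20) = Add(20, Mul(16, Pow(b, 2))))
Function('m')(G) = Add(2, Mul(-6, G)) (Function('m')(G) = Add(2, Mul(-1, Mul(Mul(2, G), 3))) = Add(2, Mul(-1, Mul(6, G))) = Add(2, Mul(-6, G)))
Pow(Add(Mul(Function('m')(2), -6075), Function('u')(-659)), Rational(1, 2)) = Pow(Add(Mul(Add(2, Mul(-6, 2)), -6075), Add(20, Mul(16, Pow(-659, 2)))), Rational(1, 2)) = Pow(Add(Mul(Add(2, -12), -6075), Add(20, Mul(16, 434281))), Rational(1, 2)) = Pow(Add(Mul(-10, -6075), Add(20, 6948496)), Rational(1, 2)) = Pow(Add(60750, 6948516), Rational(1, 2)) = Pow(7009266, Rational(1, 2))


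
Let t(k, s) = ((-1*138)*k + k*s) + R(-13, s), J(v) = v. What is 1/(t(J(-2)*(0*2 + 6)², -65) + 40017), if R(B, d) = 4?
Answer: 1/54637 ≈ 1.8303e-5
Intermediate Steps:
t(k, s) = 4 - 138*k + k*s (t(k, s) = ((-1*138)*k + k*s) + 4 = (-138*k + k*s) + 4 = 4 - 138*k + k*s)
1/(t(J(-2)*(0*2 + 6)², -65) + 40017) = 1/((4 - (-276)*(0*2 + 6)² - 2*(0*2 + 6)²*(-65)) + 40017) = 1/((4 - (-276)*(0 + 6)² - 2*(0 + 6)²*(-65)) + 40017) = 1/((4 - (-276)*6² - 2*6²*(-65)) + 40017) = 1/((4 - (-276)*36 - 2*36*(-65)) + 40017) = 1/((4 - 138*(-72) - 72*(-65)) + 40017) = 1/((4 + 9936 + 4680) + 40017) = 1/(14620 + 40017) = 1/54637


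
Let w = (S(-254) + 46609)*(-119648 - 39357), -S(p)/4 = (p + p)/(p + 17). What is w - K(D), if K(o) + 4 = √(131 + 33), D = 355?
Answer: -1756099079557/237 - 2*√41 ≈ -7.4097e+9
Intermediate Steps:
S(p) = -8*p/(17 + p) (S(p) = -4*(p + p)/(p + 17) = -4*2*p/(17 + p) = -8*p/(17 + p))
K(o) = -4 + 2*√41 (K(o) = -4 + √(131 + 33) = -4 + √164 = -4 + 2*√41)
w = -1756099080505/237 (w = (-8*(-254)/(17 - 254) + 46609)*(-119648 - 39357) = (-8*(-254)/(-237) + 46609)*(-159005) = (-8*(-254)*(-1/237) + 46609)*(-159005) = (-2032/237 + 46609)*(-159005) = (11044301/237)*(-159005) = -1756099080505/237 ≈ -7.4097e+9)
w - K(D) = -1756099080505/237 - (-4 + 2*√41) = -1756099080505/237 + (4 - 2*√41) = -1756099079557/237 - 2*√41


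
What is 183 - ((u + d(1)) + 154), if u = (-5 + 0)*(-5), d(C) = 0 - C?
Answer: 5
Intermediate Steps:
d(C) = -C
u = 25 (u = -5*(-5) = 25)
183 - ((u + d(1)) + 154) = 183 - ((25 - 1*1) + 154) = 183 - ((25 - 1) + 154) = 183 - (24 + 154) = 183 - 1*178 = 183 - 178 = 5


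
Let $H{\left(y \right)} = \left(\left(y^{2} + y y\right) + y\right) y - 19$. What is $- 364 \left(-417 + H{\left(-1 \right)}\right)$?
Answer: $159068$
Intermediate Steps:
$H{\left(y \right)} = -19 + y \left(y + 2 y^{2}\right)$ ($H{\left(y \right)} = \left(\left(y^{2} + y^{2}\right) + y\right) y - 19 = \left(2 y^{2} + y\right) y - 19 = \left(y + 2 y^{2}\right) y - 19 = y \left(y + 2 y^{2}\right) - 19 = -19 + y \left(y + 2 y^{2}\right)$)
$- 364 \left(-417 + H{\left(-1 \right)}\right) = - 364 \left(-417 + \left(-19 + \left(-1\right)^{2} + 2 \left(-1\right)^{3}\right)\right) = - 364 \left(-417 + \left(-19 + 1 + 2 \left(-1\right)\right)\right) = - 364 \left(-417 - 20\right) = \left(-364\right) \left(-437\right) = 159068$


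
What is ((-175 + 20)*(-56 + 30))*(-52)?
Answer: -209560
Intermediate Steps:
((-175 + 20)*(-56 + 30))*(-52) = -155*(-26)*(-52) = 4030*(-52) = -209560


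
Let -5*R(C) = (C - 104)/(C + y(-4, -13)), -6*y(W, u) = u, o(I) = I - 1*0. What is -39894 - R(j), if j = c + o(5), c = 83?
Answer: -107913366/2705 ≈ -39894.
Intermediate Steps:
o(I) = I (o(I) = I + 0 = I)
y(W, u) = -u/6
j = 88 (j = 83 + 5 = 88)
R(C) = -(-104 + C)/(5*(13/6 + C)) (R(C) = -(C - 104)/(5*(C - ⅙*(-13))) = -(-104 + C)/(5*(C + 13/6)) = -(-104 + C)/(5*(13/6 + C)))
-39894 - R(j) = -39894 - 6*(104 - 1*88)/(5*(13 + 6*88)) = -39894 - 6*(104 - 88)/(5*(13 + 528)) = -39894 - 6*16/(5*541) = -39894 - 1*96/2705 = -39894 - 96/2705 = -107913366/2705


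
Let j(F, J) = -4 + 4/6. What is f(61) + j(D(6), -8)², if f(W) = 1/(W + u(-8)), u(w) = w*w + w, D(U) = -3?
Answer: 1301/117 ≈ 11.120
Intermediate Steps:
u(w) = w + w² (u(w) = w² + w = w + w²)
f(W) = 1/(56 + W) (f(W) = 1/(W - 8*(1 - 8)) = 1/(W - 8*(-7)) = 1/(W + 56) = 1/(56 + W))
j(F, J) = -10/3 (j(F, J) = -4 + 4*(⅙) = -4 + ⅔ = -10/3)
f(61) + j(D(6), -8)² = 1/(56 + 61) + (-10/3)² = 1/117 + 100/9 = 1301/117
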